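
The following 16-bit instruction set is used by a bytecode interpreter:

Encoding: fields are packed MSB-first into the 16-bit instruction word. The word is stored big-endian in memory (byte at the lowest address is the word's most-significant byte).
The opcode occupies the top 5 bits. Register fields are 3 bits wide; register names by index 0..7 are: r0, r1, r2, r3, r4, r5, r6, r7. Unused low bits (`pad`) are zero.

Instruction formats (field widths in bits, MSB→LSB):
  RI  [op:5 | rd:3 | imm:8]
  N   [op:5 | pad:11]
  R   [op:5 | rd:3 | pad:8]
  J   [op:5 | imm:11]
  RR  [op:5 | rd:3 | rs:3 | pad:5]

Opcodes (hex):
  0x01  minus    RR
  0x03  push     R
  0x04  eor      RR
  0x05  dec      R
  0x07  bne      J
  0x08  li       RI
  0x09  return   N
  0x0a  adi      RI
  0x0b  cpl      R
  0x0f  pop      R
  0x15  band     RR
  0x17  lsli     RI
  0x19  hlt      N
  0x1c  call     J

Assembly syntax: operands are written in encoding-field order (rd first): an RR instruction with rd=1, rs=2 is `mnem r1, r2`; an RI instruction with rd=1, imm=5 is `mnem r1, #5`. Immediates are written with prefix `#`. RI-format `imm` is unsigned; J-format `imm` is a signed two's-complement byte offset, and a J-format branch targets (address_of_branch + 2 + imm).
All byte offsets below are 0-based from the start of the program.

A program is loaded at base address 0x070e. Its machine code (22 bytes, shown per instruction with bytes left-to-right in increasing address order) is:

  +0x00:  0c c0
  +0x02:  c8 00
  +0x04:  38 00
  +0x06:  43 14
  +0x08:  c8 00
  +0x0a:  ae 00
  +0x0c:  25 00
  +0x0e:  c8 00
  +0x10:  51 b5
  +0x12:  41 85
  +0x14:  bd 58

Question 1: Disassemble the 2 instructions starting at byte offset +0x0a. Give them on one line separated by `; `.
band r6, r0; eor r5, r0

@+0a  big-endian(ae 00) = 0xae00
  opcode bits[15:11]=0x15: band/RR
  [10:8] rd=6 = r6
  [7:5] rs=0 = r0
@+0c  big-endian(25 00) = 0x2500
  opcode bits[15:11]=0x4: eor/RR
  [10:8] rd=5 = r5
  [7:5] rs=0 = r0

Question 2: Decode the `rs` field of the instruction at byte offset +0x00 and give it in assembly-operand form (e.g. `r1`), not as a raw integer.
off 0x00: read 0c c0 as big → 0x0cc0
  op=0x0cc0>>11=0x1 ⇒ minus (RR)
  [10:8] rd=4 = r4
  [7:5] rs=6 = r6

r6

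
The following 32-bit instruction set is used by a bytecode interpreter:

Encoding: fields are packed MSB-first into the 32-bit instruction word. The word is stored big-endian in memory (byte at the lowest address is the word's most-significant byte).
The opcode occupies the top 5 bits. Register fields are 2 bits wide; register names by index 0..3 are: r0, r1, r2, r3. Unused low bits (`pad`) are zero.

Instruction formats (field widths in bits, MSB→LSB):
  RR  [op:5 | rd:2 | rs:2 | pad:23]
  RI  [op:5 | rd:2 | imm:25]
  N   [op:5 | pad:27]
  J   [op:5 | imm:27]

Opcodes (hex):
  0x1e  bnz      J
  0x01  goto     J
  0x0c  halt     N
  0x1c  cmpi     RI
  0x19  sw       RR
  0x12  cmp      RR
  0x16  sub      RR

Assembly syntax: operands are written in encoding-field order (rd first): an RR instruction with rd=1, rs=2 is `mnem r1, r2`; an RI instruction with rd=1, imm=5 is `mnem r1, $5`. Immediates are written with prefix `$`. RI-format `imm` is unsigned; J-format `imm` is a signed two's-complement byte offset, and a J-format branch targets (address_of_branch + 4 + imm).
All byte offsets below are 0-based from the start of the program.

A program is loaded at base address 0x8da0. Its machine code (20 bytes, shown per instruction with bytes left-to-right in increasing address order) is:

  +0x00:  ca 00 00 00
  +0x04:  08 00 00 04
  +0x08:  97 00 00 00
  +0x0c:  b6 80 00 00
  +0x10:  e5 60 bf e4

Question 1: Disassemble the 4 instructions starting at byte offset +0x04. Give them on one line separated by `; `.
goto $4; cmp r3, r2; sub r3, r1; cmpi r2, $23117796

off 0x04: read 08 00 00 04 as big → 0x08000004
  opcode bits[31:27]=0x1: goto/J
  [26:0] imm=4 = $4
off 0x08: read 97 00 00 00 as big → 0x97000000
  opcode bits[31:27]=0x12: cmp/RR
  [26:25] rd=3 = r3
  [24:23] rs=2 = r2
off 0x0c: read b6 80 00 00 as big → 0xb6800000
  opcode bits[31:27]=0x16: sub/RR
  [26:25] rd=3 = r3
  [24:23] rs=1 = r1
off 0x10: read e5 60 bf e4 as big → 0xe560bfe4
  opcode bits[31:27]=0x1c: cmpi/RI
  [26:25] rd=2 = r2
  [24:0] imm=23117796 = $23117796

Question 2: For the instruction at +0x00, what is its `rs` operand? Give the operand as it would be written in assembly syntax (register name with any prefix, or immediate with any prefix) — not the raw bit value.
+0x00: ca 00 00 00 ⇒ word 0xca000000 (big)
  op=0xca000000>>27=0x19 ⇒ sw (RR)
  rd: (w>>25)&0x3=0x1 → r1
  rs: (w>>23)&0x3=0x0 → r0

r0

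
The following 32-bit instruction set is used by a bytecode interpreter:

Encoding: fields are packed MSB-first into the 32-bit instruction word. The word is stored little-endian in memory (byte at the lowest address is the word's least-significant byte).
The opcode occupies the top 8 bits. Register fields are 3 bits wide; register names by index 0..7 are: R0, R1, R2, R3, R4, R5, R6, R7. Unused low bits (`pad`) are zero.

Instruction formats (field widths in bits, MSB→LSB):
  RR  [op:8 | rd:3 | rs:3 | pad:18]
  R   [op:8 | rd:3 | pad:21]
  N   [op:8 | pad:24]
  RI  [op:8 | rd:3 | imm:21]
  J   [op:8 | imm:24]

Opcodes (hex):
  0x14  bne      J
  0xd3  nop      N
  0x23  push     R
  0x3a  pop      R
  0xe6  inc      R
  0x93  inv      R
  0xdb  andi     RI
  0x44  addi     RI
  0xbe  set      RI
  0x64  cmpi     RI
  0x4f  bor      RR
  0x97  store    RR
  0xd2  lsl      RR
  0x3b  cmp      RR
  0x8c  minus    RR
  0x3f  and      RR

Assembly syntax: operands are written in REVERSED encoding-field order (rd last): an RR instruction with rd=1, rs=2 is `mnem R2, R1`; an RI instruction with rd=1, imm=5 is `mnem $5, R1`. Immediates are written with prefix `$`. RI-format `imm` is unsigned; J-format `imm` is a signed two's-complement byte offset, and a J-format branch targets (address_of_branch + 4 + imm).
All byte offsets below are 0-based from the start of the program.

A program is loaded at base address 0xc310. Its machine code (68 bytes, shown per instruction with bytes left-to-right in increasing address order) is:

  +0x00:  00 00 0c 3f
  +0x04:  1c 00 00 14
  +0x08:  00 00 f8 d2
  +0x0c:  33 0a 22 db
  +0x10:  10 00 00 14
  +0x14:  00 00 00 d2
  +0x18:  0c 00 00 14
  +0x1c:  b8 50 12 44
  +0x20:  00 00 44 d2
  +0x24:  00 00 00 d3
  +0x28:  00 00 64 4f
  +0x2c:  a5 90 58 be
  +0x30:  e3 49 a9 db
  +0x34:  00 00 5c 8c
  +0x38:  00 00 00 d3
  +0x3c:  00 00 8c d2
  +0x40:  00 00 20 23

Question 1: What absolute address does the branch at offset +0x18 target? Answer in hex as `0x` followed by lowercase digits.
0xc338

[18] 0c 00 00 14 → 0x1400000c
  top 8b → 0x14 → bne [J]
  imm: (w>>0)&0xffffff=0xc → $12
  target = base 0xc310 + off 0x18 + 4 + imm 12 = 0xc338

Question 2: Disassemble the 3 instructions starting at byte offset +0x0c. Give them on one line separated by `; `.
+0x0c: 33 0a 22 db ⇒ word 0xdb220a33 (little)
  opcode bits[31:24]=0xdb: andi/RI
  [23:21] rd=1 = R1
  [20:0] imm=133683 = $133683
+0x10: 10 00 00 14 ⇒ word 0x14000010 (little)
  opcode bits[31:24]=0x14: bne/J
  [23:0] imm=16 = $16
+0x14: 00 00 00 d2 ⇒ word 0xd2000000 (little)
  opcode bits[31:24]=0xd2: lsl/RR
  [23:21] rd=0 = R0
  [20:18] rs=0 = R0

andi $133683, R1; bne $16; lsl R0, R0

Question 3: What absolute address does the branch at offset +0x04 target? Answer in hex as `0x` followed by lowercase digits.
0xc334

@+04  little-endian(1c 00 00 14) = 0x1400001c
  op=0x1400001c>>24=0x14 ⇒ bne (J)
  [23:0] imm=28 = $28
  target = base 0xc310 + off 0x04 + 4 + imm 28 = 0xc334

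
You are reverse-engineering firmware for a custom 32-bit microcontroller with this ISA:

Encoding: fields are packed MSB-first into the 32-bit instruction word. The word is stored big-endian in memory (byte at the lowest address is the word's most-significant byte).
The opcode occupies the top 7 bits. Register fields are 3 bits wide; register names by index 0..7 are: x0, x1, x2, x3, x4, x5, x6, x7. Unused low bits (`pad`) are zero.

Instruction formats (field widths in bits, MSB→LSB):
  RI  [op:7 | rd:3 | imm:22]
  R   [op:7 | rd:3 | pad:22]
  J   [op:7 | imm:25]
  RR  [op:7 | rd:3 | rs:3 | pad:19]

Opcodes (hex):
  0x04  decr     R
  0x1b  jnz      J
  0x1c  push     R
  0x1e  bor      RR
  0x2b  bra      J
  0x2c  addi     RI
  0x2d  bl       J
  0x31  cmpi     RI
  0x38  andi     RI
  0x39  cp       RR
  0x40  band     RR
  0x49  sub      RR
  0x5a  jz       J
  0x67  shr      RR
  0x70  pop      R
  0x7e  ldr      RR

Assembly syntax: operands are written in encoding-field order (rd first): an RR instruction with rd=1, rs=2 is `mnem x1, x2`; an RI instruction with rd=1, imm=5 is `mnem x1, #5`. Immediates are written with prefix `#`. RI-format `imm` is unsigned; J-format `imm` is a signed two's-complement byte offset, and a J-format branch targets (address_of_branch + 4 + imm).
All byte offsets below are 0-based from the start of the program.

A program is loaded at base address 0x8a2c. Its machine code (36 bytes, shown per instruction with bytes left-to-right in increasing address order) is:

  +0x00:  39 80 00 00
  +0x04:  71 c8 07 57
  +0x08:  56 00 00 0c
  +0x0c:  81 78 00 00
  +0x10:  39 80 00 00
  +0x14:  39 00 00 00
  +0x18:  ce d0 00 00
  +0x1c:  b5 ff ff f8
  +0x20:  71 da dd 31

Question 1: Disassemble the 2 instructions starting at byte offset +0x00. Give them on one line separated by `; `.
off 0x00: read 39 80 00 00 as big → 0x39800000
  top 7b → 0x1c → push [R]
  rd: (w>>22)&0x7=0x6 → x6
off 0x04: read 71 c8 07 57 as big → 0x71c80757
  top 7b → 0x38 → andi [RI]
  rd: (w>>22)&0x7=0x7 → x7
  imm: (w>>0)&0x3fffff=0x80757 → #526167

push x6; andi x7, #526167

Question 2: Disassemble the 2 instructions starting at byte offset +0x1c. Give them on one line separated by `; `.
+0x1c: b5 ff ff f8 ⇒ word 0xb5fffff8 (big)
  top 7b → 0x5a → jz [J]
  imm: (w>>0)&0x1ffffff=0x1fffff8 (s25→-8) → #-8
+0x20: 71 da dd 31 ⇒ word 0x71dadd31 (big)
  top 7b → 0x38 → andi [RI]
  rd: (w>>22)&0x7=0x7 → x7
  imm: (w>>0)&0x3fffff=0x1add31 → #1760561

jz #-8; andi x7, #1760561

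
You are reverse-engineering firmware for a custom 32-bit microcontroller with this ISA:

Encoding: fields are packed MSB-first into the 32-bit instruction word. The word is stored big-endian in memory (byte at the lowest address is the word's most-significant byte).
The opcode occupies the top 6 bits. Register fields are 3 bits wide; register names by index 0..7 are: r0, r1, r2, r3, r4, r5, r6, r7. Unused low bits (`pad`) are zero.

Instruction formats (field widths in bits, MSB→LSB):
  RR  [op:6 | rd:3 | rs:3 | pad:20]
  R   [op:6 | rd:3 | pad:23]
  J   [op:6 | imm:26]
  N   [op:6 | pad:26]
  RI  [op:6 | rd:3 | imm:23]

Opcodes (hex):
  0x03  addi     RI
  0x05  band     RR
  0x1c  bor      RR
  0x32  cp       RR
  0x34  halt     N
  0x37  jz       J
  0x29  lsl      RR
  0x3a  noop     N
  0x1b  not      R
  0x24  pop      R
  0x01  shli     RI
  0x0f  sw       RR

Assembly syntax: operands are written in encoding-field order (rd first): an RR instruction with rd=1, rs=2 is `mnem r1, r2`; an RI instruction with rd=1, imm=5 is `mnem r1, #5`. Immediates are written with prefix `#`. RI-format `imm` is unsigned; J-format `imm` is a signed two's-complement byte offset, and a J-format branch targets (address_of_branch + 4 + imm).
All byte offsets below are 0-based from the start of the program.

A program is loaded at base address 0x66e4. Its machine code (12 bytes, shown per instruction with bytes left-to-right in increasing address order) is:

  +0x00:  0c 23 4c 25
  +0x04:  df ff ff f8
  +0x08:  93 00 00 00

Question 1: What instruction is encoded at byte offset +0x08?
pop r6

+0x08: 93 00 00 00 ⇒ word 0x93000000 (big)
  opcode bits[31:26]=0x24: pop/R
  rd@[25:23]=0x6 ⇒ r6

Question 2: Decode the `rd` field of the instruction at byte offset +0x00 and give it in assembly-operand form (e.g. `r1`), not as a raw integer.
r0

@+00  big-endian(0c 23 4c 25) = 0x0c234c25
  op=0x0c234c25>>26=0x3 ⇒ addi (RI)
  [25:23] rd=0 = r0
  [22:0] imm=2313253 = #2313253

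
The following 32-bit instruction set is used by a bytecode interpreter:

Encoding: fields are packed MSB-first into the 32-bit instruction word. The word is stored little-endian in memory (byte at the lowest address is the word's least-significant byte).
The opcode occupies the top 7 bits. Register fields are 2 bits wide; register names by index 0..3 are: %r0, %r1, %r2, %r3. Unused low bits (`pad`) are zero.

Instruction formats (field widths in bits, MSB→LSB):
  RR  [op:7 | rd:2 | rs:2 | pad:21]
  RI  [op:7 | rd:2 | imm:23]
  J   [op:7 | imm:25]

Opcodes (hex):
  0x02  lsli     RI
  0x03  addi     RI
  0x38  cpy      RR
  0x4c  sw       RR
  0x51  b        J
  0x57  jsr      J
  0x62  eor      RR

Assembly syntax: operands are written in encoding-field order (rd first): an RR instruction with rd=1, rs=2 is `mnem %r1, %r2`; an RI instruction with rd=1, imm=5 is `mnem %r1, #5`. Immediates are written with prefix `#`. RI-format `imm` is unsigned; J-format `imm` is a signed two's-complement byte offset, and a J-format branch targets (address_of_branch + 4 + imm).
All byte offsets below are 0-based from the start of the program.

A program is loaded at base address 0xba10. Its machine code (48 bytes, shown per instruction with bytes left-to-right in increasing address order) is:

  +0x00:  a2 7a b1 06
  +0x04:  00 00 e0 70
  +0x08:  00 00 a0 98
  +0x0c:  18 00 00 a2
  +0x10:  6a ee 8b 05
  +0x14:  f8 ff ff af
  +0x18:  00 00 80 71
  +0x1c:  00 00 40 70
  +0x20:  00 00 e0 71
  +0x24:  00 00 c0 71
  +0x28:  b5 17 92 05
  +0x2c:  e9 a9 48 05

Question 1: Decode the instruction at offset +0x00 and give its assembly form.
off 0x00: read a2 7a b1 06 as little → 0x06b17aa2
  top 7b → 0x3 → addi [RI]
  rd@[24:23]=0x1 ⇒ %r1
  imm@[22:0]=0x317aa2 ⇒ #3242658

addi %r1, #3242658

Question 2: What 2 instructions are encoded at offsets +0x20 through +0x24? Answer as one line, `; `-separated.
cpy %r3, %r3; cpy %r3, %r2

@+20  little-endian(00 00 e0 71) = 0x71e00000
  op=0x71e00000>>25=0x38 ⇒ cpy (RR)
  [24:23] rd=3 = %r3
  [22:21] rs=3 = %r3
@+24  little-endian(00 00 c0 71) = 0x71c00000
  op=0x71c00000>>25=0x38 ⇒ cpy (RR)
  [24:23] rd=3 = %r3
  [22:21] rs=2 = %r2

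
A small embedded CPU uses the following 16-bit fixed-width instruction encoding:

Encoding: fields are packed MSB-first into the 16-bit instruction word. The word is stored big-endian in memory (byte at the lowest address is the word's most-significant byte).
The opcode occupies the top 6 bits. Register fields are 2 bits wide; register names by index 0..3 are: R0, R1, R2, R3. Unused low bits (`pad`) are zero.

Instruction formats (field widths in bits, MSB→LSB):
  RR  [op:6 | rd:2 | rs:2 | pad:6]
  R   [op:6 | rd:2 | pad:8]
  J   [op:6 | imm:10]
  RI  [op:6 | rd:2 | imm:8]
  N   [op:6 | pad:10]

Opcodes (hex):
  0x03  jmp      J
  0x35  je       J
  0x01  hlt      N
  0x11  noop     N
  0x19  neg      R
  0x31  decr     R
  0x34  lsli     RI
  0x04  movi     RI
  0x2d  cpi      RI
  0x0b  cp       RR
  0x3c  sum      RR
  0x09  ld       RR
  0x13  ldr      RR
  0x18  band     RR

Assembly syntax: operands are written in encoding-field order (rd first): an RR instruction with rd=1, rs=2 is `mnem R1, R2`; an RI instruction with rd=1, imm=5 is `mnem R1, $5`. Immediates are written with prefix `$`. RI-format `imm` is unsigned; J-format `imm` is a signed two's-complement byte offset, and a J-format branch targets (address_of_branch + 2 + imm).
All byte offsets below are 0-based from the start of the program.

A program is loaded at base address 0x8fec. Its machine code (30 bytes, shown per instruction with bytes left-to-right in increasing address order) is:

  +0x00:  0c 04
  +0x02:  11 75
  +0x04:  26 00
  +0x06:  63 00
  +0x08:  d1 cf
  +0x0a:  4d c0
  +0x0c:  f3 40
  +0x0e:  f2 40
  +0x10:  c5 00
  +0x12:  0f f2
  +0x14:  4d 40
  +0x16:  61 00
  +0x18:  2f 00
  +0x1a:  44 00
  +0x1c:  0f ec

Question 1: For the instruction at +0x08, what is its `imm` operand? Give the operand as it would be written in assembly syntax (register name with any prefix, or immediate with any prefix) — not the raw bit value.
@+08  big-endian(d1 cf) = 0xd1cf
  op=0xd1cf>>10=0x34 ⇒ lsli (RI)
  [9:8] rd=1 = R1
  [7:0] imm=207 = $207

$207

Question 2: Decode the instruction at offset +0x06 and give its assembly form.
band R3, R0

@+06  big-endian(63 00) = 0x6300
  top 6b → 0x18 → band [RR]
  [9:8] rd=3 = R3
  [7:6] rs=0 = R0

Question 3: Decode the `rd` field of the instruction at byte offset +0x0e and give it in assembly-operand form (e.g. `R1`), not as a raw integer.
R2

[0e] f2 40 → 0xf240
  top 6b → 0x3c → sum [RR]
  rd@[9:8]=0x2 ⇒ R2
  rs@[7:6]=0x1 ⇒ R1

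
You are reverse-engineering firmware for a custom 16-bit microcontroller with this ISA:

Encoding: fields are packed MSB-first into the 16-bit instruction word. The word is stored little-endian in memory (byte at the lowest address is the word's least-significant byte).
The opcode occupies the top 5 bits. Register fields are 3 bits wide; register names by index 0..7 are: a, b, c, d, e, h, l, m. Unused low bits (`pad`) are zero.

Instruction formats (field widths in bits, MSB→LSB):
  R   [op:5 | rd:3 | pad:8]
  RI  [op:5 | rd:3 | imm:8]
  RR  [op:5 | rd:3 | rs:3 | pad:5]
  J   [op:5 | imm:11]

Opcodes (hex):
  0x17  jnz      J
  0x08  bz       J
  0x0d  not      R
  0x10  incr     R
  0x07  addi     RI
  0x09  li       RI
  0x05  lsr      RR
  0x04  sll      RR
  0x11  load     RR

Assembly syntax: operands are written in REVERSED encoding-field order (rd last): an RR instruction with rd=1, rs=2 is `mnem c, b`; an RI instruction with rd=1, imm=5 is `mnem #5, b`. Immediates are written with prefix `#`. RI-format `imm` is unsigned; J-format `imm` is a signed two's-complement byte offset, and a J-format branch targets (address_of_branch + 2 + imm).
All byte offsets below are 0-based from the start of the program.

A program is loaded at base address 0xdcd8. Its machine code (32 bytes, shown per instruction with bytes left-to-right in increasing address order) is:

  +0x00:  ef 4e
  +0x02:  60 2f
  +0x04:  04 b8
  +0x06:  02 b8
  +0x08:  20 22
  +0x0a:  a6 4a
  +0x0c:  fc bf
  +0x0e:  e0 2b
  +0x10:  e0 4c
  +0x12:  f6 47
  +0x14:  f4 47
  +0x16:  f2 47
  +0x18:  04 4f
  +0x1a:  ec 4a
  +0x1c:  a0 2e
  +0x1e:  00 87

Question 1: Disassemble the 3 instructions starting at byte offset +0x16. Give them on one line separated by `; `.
+0x16: f2 47 ⇒ word 0x47f2 (little)
  opcode bits[15:11]=0x8: bz/J
  imm@[10:0]=0x7f2 (s11→-14) ⇒ #-14
+0x18: 04 4f ⇒ word 0x4f04 (little)
  opcode bits[15:11]=0x9: li/RI
  rd@[10:8]=0x7 ⇒ m
  imm@[7:0]=0x4 ⇒ #4
+0x1a: ec 4a ⇒ word 0x4aec (little)
  opcode bits[15:11]=0x9: li/RI
  rd@[10:8]=0x2 ⇒ c
  imm@[7:0]=0xec ⇒ #236

bz #-14; li #4, m; li #236, c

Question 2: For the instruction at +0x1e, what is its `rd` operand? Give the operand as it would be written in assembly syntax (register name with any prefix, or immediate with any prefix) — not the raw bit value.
@+1e  little-endian(00 87) = 0x8700
  opcode bits[15:11]=0x10: incr/R
  [10:8] rd=7 = m

m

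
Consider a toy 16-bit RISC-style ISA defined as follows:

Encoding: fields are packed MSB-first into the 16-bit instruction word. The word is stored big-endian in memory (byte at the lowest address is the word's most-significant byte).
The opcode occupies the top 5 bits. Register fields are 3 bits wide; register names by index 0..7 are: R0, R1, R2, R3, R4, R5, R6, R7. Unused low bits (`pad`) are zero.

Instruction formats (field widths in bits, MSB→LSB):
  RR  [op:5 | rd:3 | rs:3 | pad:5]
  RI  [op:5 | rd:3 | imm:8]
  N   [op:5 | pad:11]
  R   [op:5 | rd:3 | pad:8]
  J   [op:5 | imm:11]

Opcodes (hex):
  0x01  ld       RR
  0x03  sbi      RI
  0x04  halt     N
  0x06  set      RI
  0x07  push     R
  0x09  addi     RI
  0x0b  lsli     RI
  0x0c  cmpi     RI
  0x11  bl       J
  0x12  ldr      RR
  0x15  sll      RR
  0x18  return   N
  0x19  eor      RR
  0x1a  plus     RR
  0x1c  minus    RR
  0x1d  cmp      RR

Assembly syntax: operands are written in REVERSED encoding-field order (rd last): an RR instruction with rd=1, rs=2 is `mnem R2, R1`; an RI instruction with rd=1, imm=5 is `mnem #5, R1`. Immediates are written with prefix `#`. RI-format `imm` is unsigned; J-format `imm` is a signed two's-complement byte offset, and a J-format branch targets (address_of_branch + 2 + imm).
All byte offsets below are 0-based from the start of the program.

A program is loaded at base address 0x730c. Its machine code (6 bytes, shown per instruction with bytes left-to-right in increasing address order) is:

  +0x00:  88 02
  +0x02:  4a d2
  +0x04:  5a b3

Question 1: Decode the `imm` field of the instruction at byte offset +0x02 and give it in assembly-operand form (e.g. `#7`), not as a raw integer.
+0x02: 4a d2 ⇒ word 0x4ad2 (big)
  op=0x4ad2>>11=0x9 ⇒ addi (RI)
  rd@[10:8]=0x2 ⇒ R2
  imm@[7:0]=0xd2 ⇒ #210

#210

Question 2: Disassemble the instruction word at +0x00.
off 0x00: read 88 02 as big → 0x8802
  opcode bits[15:11]=0x11: bl/J
  [10:0] imm=2 = #2

bl #2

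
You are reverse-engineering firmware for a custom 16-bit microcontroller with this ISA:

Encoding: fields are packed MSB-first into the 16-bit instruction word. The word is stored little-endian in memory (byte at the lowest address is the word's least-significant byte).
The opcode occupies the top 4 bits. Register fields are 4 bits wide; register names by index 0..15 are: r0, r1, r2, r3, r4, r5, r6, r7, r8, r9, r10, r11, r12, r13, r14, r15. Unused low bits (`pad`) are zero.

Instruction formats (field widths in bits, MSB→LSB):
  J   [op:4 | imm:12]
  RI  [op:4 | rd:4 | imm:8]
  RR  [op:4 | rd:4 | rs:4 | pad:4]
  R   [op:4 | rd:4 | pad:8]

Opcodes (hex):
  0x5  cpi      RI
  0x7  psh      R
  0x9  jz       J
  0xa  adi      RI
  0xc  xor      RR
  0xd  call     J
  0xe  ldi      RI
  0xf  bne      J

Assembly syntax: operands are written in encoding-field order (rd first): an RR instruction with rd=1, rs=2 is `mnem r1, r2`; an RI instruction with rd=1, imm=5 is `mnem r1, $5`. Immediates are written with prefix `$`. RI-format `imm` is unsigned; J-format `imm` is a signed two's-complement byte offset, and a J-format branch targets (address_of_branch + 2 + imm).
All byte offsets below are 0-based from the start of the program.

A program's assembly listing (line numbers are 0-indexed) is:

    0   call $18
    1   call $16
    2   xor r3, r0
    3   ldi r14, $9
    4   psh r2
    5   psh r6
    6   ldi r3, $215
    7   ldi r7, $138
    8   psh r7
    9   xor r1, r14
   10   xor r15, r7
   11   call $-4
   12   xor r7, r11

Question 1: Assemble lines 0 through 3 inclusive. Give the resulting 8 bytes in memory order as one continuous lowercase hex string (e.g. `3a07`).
12d010d000c309ee

L0: call op=0xd:4|imm=18:12 ⇒ 0xd012 ⇒ little 12 d0
L1: call op=0xd:4|imm=16:12 ⇒ 0xd010 ⇒ little 10 d0
L2: xor op=0xc:4|rd=3:4|rs=0:4|pad=0:4 ⇒ 0xc300 ⇒ little 00 c3
L3: ldi op=0xe:4|rd=14:4|imm=9:8 ⇒ 0xee09 ⇒ little 09 ee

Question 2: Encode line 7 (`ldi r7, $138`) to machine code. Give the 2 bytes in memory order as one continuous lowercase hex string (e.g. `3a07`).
8ae7

L7: ldi op=0xe:4|rd=7:4|imm=138:8 ⇒ 0xe78a ⇒ little 8a e7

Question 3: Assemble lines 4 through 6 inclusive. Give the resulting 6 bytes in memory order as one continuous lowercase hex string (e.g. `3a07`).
00720076d7e3

line 4 (psh): pack op=0x7:4|rd=2:4|pad=0:8 = 0x7200; little→ 00 72
line 5 (psh): pack op=0x7:4|rd=6:4|pad=0:8 = 0x7600; little→ 00 76
line 6 (ldi): pack op=0xe:4|rd=3:4|imm=215:8 = 0xe3d7; little→ d7 e3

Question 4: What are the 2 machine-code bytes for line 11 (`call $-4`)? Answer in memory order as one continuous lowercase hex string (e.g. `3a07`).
11. call fields op=0xd:4|imm=-4:12 → word dffch → fc df

fcdf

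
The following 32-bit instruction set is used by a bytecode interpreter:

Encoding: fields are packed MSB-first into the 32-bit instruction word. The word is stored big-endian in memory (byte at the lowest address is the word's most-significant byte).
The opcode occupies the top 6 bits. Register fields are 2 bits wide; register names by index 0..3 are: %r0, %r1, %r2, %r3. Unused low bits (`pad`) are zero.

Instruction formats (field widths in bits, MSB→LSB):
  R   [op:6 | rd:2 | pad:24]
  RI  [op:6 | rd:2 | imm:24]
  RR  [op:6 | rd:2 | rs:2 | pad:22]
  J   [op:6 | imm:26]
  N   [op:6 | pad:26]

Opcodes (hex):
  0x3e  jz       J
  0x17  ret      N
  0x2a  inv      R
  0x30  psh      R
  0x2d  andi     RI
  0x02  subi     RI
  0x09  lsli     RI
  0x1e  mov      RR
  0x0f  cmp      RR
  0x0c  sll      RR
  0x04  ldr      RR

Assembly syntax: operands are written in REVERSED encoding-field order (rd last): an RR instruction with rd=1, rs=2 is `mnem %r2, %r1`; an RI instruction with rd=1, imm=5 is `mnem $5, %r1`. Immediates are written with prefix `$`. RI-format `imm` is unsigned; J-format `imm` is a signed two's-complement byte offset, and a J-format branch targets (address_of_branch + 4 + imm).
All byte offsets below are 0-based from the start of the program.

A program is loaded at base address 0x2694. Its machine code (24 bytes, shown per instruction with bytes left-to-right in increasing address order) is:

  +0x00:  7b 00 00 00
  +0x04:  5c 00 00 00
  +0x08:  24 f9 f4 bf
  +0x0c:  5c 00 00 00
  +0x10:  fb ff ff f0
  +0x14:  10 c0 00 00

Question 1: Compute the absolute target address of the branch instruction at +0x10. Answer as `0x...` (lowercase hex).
0x2698

[10] fb ff ff f0 → 0xfbfffff0
  op=0xfbfffff0>>26=0x3e ⇒ jz (J)
  imm@[25:0]=0x3fffff0 (s26→-16) ⇒ $-16
  target = base 0x2694 + off 0x10 + 4 + imm -16 = 0x2698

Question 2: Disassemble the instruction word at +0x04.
ret

@+04  big-endian(5c 00 00 00) = 0x5c000000
  opcode bits[31:26]=0x17: ret/N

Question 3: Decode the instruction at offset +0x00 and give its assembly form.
mov %r0, %r3

[00] 7b 00 00 00 → 0x7b000000
  op=0x7b000000>>26=0x1e ⇒ mov (RR)
  [25:24] rd=3 = %r3
  [23:22] rs=0 = %r0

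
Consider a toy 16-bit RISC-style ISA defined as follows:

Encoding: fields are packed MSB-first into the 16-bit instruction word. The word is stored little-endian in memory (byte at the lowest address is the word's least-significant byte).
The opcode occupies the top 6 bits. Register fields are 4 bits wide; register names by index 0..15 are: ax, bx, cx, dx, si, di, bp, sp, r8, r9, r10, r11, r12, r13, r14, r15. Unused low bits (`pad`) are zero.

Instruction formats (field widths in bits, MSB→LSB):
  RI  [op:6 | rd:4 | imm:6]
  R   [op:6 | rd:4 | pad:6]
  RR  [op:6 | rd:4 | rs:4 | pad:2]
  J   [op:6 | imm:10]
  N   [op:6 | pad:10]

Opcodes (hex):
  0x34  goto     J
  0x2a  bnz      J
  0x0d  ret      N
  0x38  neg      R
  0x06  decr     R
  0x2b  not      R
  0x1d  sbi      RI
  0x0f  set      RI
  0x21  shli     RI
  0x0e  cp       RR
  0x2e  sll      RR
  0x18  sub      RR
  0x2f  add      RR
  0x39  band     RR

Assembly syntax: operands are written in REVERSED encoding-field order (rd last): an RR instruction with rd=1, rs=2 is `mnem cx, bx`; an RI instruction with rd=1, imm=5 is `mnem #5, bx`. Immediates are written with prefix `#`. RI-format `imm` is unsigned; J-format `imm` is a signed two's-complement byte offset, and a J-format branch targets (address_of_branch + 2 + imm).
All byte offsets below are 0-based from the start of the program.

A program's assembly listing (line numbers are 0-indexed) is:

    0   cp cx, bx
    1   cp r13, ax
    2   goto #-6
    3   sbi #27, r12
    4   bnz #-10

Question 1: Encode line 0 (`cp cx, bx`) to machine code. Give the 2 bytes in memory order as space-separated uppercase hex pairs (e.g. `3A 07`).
48 38

0. cp fields op=0xe:6|rd=1:4|rs=2:4|pad=0:2 → word 3848h → 48 38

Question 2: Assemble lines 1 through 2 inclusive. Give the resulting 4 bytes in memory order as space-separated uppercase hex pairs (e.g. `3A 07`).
34 38 FA D3

1. cp fields op=0xe:6|rd=0:4|rs=13:4|pad=0:2 → word 3834h → 34 38
2. goto fields op=0x34:6|imm=-6:10 → word d3fah → fa d3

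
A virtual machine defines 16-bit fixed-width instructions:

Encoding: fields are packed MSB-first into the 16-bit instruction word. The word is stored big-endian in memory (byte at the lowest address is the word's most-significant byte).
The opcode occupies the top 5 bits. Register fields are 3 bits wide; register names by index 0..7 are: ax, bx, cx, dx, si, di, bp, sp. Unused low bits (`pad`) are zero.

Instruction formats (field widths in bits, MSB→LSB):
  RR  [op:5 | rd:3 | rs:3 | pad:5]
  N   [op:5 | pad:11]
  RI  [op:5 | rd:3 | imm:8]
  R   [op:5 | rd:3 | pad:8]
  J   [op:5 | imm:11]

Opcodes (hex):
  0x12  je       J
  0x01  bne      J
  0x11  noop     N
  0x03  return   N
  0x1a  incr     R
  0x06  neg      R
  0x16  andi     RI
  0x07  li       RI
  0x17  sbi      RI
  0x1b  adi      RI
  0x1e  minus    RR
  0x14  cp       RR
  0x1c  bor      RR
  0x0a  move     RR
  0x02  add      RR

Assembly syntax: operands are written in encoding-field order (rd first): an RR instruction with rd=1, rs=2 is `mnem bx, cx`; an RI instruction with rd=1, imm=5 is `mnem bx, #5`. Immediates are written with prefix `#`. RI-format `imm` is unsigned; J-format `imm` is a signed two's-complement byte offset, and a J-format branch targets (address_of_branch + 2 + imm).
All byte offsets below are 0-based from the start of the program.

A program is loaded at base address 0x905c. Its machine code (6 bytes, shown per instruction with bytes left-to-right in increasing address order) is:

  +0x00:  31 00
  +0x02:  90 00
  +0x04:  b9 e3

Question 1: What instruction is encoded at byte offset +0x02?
je #0

@+02  big-endian(90 00) = 0x9000
  opcode bits[15:11]=0x12: je/J
  imm@[10:0]=0x0 ⇒ #0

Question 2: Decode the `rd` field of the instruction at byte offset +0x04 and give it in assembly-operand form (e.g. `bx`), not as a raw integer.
bx

[04] b9 e3 → 0xb9e3
  top 5b → 0x17 → sbi [RI]
  rd: (w>>8)&0x7=0x1 → bx
  imm: (w>>0)&0xff=0xe3 → #227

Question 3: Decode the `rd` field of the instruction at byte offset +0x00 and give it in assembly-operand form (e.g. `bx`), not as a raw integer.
bx

@+00  big-endian(31 00) = 0x3100
  top 5b → 0x6 → neg [R]
  rd@[10:8]=0x1 ⇒ bx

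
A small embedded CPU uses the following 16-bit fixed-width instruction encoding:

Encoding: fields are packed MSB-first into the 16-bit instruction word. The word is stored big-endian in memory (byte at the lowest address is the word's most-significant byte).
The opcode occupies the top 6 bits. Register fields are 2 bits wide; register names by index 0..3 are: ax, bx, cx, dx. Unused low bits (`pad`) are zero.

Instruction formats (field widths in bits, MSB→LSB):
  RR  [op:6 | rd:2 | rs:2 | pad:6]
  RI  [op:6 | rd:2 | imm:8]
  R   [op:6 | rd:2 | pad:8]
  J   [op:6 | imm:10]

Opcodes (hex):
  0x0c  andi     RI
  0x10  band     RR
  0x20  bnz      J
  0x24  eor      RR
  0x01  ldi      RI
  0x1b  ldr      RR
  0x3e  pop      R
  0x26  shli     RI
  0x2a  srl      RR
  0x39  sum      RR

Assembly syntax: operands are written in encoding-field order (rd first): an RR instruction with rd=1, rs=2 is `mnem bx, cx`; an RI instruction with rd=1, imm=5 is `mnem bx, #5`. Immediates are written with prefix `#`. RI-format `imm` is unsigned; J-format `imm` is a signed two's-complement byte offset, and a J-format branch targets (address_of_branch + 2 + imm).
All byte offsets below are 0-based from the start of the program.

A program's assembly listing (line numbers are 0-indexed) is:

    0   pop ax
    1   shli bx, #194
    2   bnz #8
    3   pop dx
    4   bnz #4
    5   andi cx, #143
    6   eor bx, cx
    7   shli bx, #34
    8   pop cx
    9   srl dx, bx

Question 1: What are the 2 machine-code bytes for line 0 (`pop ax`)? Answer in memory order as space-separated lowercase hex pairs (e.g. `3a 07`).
f8 00

0. pop fields op=0x3e:6|rd=0:2|pad=0:8 → word f800h → f8 00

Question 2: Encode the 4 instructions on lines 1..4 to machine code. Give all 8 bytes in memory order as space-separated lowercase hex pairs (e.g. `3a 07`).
99 c2 80 08 fb 00 80 04

line 1 (shli): pack op=0x26:6|rd=1:2|imm=194:8 = 0x99c2; big→ 99 c2
line 2 (bnz): pack op=0x20:6|imm=8:10 = 0x8008; big→ 80 08
line 3 (pop): pack op=0x3e:6|rd=3:2|pad=0:8 = 0xfb00; big→ fb 00
line 4 (bnz): pack op=0x20:6|imm=4:10 = 0x8004; big→ 80 04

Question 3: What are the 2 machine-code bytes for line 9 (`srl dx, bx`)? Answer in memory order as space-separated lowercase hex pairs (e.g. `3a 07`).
ab 40

line 9 (srl): pack op=0x2a:6|rd=3:2|rs=1:2|pad=0:6 = 0xab40; big→ ab 40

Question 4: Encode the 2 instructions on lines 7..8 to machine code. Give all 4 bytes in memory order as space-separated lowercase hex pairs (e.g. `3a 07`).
7. shli fields op=0x26:6|rd=1:2|imm=34:8 → word 9922h → 99 22
8. pop fields op=0x3e:6|rd=2:2|pad=0:8 → word fa00h → fa 00

99 22 fa 00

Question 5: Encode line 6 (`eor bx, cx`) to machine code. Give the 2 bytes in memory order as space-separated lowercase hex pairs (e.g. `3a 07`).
91 80

6. eor fields op=0x24:6|rd=1:2|rs=2:2|pad=0:6 → word 9180h → 91 80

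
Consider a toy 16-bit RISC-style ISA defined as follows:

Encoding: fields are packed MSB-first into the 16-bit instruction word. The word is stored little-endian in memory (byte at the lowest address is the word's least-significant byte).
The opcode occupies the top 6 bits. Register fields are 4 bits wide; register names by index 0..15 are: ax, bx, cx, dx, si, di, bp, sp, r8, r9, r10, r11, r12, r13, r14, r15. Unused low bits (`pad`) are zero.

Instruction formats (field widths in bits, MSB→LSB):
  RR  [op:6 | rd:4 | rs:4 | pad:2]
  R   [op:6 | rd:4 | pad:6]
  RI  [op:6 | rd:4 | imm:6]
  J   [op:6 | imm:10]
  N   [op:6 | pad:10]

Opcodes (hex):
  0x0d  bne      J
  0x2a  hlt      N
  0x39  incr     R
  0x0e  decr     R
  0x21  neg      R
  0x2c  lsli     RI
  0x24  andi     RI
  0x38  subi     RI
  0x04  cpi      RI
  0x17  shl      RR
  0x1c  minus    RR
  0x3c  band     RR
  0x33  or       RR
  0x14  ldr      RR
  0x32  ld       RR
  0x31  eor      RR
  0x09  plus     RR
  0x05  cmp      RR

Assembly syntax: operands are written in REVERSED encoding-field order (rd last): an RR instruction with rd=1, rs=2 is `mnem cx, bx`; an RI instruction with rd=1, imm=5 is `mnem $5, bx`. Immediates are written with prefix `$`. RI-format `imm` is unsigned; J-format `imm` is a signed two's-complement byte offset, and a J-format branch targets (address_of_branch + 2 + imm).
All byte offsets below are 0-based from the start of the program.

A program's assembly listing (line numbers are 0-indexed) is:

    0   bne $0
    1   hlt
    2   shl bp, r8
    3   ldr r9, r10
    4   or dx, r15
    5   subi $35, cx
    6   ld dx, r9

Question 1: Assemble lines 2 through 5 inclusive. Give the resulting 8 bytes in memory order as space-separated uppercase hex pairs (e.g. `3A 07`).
18 5E A4 52 CC CF A3 E0

line 2 (shl): pack op=0x17:6|rd=8:4|rs=6:4|pad=0:2 = 0x5e18; little→ 18 5e
line 3 (ldr): pack op=0x14:6|rd=10:4|rs=9:4|pad=0:2 = 0x52a4; little→ a4 52
line 4 (or): pack op=0x33:6|rd=15:4|rs=3:4|pad=0:2 = 0xcfcc; little→ cc cf
line 5 (subi): pack op=0x38:6|rd=2:4|imm=35:6 = 0xe0a3; little→ a3 e0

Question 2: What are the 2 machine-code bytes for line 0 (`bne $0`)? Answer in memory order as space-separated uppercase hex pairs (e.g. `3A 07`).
00 34

0. bne fields op=0xd:6|imm=0:10 → word 3400h → 00 34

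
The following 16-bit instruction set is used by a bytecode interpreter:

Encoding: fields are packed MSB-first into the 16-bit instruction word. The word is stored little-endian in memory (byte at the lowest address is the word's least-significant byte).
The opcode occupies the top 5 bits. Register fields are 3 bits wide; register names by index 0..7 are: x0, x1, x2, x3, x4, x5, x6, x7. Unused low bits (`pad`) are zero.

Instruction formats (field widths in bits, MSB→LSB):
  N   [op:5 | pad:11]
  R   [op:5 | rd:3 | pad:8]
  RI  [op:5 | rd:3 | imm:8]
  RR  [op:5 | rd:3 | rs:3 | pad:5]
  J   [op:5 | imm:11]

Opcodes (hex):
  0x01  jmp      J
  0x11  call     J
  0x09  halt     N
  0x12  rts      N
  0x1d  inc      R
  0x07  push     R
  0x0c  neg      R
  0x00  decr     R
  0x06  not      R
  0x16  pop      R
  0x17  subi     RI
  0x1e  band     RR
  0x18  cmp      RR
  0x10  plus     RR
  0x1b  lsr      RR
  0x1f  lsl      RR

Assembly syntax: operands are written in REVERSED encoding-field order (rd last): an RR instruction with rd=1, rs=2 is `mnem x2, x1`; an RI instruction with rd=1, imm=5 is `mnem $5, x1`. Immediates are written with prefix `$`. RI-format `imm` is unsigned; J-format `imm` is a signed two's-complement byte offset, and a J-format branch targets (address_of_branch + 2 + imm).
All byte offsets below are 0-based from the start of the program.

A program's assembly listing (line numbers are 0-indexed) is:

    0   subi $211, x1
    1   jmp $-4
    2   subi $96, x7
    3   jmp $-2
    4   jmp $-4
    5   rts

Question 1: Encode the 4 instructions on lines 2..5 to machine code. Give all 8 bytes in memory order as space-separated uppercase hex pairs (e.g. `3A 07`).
60 BF FE 0F FC 0F 00 90

L2: subi op=0x17:5|rd=7:3|imm=96:8 ⇒ 0xbf60 ⇒ little 60 bf
L3: jmp op=0x1:5|imm=-2:11 ⇒ 0x0ffe ⇒ little fe 0f
L4: jmp op=0x1:5|imm=-4:11 ⇒ 0x0ffc ⇒ little fc 0f
L5: rts op=0x12:5|pad=0:11 ⇒ 0x9000 ⇒ little 00 90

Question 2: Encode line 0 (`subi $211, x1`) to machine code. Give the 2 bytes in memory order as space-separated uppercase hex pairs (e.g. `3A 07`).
D3 B9

L0: subi op=0x17:5|rd=1:3|imm=211:8 ⇒ 0xb9d3 ⇒ little d3 b9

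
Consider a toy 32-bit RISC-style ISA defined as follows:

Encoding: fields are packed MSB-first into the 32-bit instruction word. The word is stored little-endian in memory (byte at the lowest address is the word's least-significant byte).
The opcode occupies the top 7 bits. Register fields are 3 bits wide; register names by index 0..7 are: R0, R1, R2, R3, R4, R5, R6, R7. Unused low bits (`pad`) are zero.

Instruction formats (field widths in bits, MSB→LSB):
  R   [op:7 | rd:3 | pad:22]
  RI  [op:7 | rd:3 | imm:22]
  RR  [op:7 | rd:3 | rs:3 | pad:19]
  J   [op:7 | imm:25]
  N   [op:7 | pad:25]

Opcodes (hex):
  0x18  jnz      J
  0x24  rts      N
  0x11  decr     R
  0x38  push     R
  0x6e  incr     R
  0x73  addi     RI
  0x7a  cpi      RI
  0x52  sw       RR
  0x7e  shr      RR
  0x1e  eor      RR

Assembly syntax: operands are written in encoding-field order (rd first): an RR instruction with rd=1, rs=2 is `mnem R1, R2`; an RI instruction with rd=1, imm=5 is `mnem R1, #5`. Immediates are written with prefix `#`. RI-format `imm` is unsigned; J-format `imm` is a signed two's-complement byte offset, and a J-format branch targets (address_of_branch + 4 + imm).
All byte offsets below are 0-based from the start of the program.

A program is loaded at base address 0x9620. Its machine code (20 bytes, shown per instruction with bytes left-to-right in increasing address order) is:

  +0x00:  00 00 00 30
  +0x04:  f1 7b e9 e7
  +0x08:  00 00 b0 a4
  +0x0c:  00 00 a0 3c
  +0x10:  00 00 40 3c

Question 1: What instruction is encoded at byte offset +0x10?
eor R1, R0

@+10  little-endian(00 00 40 3c) = 0x3c400000
  opcode bits[31:25]=0x1e: eor/RR
  rd@[24:22]=0x1 ⇒ R1
  rs@[21:19]=0x0 ⇒ R0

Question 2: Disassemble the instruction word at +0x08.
sw R2, R6

@+08  little-endian(00 00 b0 a4) = 0xa4b00000
  top 7b → 0x52 → sw [RR]
  [24:22] rd=2 = R2
  [21:19] rs=6 = R6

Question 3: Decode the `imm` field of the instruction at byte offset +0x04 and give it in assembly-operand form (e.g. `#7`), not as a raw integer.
#2718705

@+04  little-endian(f1 7b e9 e7) = 0xe7e97bf1
  opcode bits[31:25]=0x73: addi/RI
  rd: (w>>22)&0x7=0x7 → R7
  imm: (w>>0)&0x3fffff=0x297bf1 → #2718705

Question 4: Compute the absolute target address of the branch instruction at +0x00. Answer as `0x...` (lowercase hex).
+0x00: 00 00 00 30 ⇒ word 0x30000000 (little)
  op=0x30000000>>25=0x18 ⇒ jnz (J)
  [24:0] imm=0 = #0
  target = base 0x9620 + off 0x00 + 4 + imm 0 = 0x9624

0x9624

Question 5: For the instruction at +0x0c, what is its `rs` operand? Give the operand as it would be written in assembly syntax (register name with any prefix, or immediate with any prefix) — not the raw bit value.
+0x0c: 00 00 a0 3c ⇒ word 0x3ca00000 (little)
  top 7b → 0x1e → eor [RR]
  [24:22] rd=2 = R2
  [21:19] rs=4 = R4

R4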